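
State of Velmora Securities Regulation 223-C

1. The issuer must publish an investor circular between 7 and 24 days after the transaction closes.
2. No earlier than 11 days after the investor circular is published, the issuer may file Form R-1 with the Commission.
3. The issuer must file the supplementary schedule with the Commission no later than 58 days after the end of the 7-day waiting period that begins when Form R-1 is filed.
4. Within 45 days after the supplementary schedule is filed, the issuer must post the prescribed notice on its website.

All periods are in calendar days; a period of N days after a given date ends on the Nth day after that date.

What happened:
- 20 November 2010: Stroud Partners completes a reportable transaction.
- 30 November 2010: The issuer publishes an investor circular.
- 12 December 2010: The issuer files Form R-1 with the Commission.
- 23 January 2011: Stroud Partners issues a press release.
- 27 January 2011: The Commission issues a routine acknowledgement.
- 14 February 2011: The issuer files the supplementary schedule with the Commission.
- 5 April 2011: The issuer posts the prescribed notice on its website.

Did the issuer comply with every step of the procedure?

(1) the permitted window runs from 20 November 2010 + 7 = 27 November 2010 to 20 November 2010 + 24 = 14 December 2010; done 30 November 2010 — within the window.
(2) permitted from 30 November 2010 + 11 days = 11 December 2010 onward; 12 December 2010 is on or after that date.
(3) due by 19 December 2010 + 58 days = 15 February 2011; 14 February 2011 is within that limit.
(4) due by 14 February 2011 + 45 days = 31 March 2011; 5 April 2011 misses that deadline by 5 days.

No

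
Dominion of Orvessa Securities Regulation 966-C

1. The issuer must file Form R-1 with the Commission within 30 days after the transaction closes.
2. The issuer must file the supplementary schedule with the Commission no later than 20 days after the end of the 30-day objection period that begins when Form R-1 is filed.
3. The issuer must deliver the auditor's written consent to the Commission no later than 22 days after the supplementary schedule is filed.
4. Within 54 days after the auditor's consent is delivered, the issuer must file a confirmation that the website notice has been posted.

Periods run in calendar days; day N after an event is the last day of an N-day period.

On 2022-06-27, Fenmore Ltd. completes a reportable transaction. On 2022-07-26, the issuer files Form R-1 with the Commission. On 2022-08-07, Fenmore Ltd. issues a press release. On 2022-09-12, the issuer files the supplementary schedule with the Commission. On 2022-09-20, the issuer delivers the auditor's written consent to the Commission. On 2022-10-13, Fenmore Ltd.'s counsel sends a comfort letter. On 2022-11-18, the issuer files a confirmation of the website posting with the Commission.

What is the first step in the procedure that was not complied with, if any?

Step 4

(1) due by 2022-06-27 + 30 days = 2022-07-27; done 2022-07-26 — timely.
(2) due by 2022-08-25 + 20 days = 2022-09-14; done 2022-09-12 — timely.
(3) due by 2022-09-12 + 22 days = 2022-10-04; completed 2022-09-20, before the deadline.
(4) due by 2022-09-20 + 54 days = 2022-11-13; done 2022-11-18 — 5 days late.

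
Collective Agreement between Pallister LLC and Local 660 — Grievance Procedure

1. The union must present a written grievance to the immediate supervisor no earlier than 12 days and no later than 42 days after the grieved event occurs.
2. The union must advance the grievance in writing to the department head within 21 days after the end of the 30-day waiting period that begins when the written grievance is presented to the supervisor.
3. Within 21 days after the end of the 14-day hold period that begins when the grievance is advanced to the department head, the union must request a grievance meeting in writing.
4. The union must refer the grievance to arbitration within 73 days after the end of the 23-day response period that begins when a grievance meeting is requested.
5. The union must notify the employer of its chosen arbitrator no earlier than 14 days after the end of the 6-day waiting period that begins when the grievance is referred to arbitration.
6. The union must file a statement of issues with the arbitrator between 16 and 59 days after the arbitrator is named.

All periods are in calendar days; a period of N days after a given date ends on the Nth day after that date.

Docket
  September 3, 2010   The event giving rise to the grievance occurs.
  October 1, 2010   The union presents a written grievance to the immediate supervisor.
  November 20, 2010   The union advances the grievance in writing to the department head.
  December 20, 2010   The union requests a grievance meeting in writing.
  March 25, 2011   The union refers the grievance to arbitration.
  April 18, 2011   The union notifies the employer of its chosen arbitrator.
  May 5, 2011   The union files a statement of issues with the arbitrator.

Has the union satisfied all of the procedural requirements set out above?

Step 1: the window is 12–42 days after September 3, 2010 (when the grieved event occurs), so September 15, 2010 through October 15, 2010; done October 1, 2010 — within the window.
Step 2: 21 days after October 31, 2010 (end of the 30-day waiting period, which began when the written grievance is presented to the supervisor on October 1, 2010) is November 21, 2010; done November 20, 2010 — timely.
Step 3: 21 days after December 4, 2010 (end of the 14-day hold period, which began when the grievance is advanced to the department head on November 20, 2010) is December 25, 2010; done December 20, 2010 — timely.
Step 4: 73 days after January 12, 2011 (end of the 23-day response period, which began when a grievance meeting is requested on December 20, 2010) is March 26, 2011; completed March 25, 2011, before the deadline.
Step 5: the earliest permitted date is 14 days after March 31, 2011 (end of the 6-day waiting period, which began when the grievance is referred to arbitration on March 25, 2011), i.e. April 14, 2011; done April 18, 2011, after the minimum wait.
Step 6: the window is 16–59 days after April 18, 2011 (when the arbitrator is named), so May 4, 2011 through June 16, 2011; done May 5, 2011, which is between those dates.

Yes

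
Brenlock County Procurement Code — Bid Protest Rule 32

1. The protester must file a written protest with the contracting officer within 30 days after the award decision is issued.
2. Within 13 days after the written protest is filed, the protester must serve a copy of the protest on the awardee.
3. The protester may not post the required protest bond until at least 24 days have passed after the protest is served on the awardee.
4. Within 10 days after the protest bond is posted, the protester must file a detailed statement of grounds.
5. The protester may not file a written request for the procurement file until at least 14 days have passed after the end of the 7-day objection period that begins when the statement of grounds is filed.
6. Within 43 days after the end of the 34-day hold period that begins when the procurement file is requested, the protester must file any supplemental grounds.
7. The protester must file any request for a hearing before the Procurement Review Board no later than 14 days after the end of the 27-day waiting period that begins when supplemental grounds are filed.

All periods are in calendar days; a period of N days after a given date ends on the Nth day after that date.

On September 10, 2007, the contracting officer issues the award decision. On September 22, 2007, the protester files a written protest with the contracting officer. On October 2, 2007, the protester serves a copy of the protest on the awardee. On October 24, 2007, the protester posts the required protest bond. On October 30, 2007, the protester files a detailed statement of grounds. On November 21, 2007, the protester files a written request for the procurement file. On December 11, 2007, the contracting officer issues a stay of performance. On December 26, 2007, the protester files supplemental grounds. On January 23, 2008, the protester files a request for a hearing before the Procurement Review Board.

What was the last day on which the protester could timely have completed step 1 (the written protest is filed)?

October 10, 2007

Step 1 runs from September 10, 2007, when the award decision is issued. 30 days after September 10, 2007 is October 10, 2007.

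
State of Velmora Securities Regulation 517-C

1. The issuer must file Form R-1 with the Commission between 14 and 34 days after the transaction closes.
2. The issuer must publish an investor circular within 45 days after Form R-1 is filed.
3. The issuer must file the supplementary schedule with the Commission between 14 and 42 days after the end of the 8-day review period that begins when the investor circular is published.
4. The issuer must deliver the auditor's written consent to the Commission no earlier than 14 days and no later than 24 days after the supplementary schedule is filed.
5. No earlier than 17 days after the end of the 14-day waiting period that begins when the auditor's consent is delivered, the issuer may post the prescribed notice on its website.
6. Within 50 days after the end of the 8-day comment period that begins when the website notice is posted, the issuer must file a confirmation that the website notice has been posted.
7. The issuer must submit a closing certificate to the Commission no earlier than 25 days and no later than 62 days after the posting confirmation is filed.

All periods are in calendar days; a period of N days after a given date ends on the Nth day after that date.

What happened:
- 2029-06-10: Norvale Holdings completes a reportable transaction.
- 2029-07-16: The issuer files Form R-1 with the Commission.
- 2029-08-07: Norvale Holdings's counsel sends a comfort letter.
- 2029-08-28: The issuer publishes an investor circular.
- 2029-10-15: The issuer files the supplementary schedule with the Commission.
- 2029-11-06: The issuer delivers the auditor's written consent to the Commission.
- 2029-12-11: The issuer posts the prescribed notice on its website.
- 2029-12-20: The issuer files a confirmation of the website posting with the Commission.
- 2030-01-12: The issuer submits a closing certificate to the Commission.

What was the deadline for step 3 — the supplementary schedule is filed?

2029-10-17

The investor circular is published on 2029-08-28; the 8-day review period therefore ends 2029-09-05, and step 3 runs from that date. The window is 14–42 days after 2029-09-05; it closes on 2029-10-17.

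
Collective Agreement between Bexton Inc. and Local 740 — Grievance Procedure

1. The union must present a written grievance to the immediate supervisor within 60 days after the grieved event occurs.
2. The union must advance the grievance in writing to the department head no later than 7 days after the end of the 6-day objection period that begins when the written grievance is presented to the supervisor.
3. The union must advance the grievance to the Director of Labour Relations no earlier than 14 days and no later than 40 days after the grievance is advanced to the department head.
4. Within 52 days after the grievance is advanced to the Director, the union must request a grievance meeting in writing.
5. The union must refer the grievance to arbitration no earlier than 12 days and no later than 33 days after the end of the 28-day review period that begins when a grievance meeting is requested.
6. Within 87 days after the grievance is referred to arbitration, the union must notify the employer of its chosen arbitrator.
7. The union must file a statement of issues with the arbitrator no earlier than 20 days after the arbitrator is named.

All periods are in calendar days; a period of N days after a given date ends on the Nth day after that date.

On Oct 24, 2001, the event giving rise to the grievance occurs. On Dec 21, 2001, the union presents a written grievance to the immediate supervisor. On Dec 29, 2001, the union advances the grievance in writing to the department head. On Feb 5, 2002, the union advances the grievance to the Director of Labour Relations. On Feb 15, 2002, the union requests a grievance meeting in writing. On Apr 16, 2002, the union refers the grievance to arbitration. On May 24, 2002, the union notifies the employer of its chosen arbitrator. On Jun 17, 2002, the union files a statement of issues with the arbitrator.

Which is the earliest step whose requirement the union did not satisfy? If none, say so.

None — every step was satisfied

Step 1: 60 days after Oct 24, 2001 (when the grieved event occurs) is Dec 23, 2001; completed Dec 21, 2001, before the deadline.
Step 2: 7 days after Dec 27, 2001 (end of the 6-day objection period, which began when the written grievance is presented to the supervisor on Dec 21, 2001) is Jan 3, 2002; Dec 29, 2001 is within that limit.
Step 3: the window is 14–40 days after Dec 29, 2001 (when the grievance is advanced to the department head), so Jan 12, 2002 through Feb 7, 2002; Feb 5, 2002 falls inside that range.
Step 4: 52 days after Feb 5, 2002 (when the grievance is advanced to the Director) is Mar 29, 2002; Feb 15, 2002 is within that limit.
Step 5: the window is 12–33 days after Mar 15, 2002 (end of the 28-day review period, which began when a grievance meeting is requested on Feb 15, 2002), so Mar 27, 2002 through Apr 17, 2002; Apr 16, 2002 falls inside that range.
Step 6: 87 days after Apr 16, 2002 (when the grievance is referred to arbitration) is Jul 12, 2002; done May 24, 2002 — timely.
Step 7: the earliest permitted date is 20 days after May 24, 2002 (when the arbitrator is named), i.e. Jun 13, 2002; done Jun 17, 2002, after the minimum wait.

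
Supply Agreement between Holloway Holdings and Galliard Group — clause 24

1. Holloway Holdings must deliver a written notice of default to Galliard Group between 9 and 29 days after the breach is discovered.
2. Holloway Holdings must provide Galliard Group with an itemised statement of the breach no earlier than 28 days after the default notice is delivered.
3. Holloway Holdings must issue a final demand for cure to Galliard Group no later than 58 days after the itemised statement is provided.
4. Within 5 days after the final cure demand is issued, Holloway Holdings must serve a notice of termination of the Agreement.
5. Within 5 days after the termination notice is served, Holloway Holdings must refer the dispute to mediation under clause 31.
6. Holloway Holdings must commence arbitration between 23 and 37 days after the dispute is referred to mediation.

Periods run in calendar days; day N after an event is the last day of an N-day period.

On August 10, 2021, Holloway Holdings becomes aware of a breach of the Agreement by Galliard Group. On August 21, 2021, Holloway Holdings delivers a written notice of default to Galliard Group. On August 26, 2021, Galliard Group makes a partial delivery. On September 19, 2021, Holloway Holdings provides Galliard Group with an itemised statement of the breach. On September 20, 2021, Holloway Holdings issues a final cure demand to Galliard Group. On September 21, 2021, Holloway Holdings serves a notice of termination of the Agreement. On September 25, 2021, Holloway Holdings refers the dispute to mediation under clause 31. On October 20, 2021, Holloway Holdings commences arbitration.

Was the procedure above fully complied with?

Step 1: the window is 9–29 days after August 10, 2021 (when the breach is discovered), so August 19, 2021 through September 8, 2021; done August 21, 2021 — within the window.
Step 2: the earliest permitted date is 28 days after August 21, 2021 (when the default notice is delivered), i.e. September 18, 2021; done September 19, 2021 — permitted.
Step 3: 58 days after September 19, 2021 (when the itemised statement is provided) is November 16, 2021; September 20, 2021 is within that limit.
Step 4: 5 days after September 20, 2021 (when the final cure demand is issued) is September 25, 2021; completed September 21, 2021, before the deadline.
Step 5: 5 days after September 21, 2021 (when the termination notice is served) is September 26, 2021; done September 25, 2021 — timely.
Step 6: the window is 23–37 days after September 25, 2021 (when the dispute is referred to mediation), so October 18, 2021 through November 1, 2021; done October 20, 2021, which is between those dates.

Yes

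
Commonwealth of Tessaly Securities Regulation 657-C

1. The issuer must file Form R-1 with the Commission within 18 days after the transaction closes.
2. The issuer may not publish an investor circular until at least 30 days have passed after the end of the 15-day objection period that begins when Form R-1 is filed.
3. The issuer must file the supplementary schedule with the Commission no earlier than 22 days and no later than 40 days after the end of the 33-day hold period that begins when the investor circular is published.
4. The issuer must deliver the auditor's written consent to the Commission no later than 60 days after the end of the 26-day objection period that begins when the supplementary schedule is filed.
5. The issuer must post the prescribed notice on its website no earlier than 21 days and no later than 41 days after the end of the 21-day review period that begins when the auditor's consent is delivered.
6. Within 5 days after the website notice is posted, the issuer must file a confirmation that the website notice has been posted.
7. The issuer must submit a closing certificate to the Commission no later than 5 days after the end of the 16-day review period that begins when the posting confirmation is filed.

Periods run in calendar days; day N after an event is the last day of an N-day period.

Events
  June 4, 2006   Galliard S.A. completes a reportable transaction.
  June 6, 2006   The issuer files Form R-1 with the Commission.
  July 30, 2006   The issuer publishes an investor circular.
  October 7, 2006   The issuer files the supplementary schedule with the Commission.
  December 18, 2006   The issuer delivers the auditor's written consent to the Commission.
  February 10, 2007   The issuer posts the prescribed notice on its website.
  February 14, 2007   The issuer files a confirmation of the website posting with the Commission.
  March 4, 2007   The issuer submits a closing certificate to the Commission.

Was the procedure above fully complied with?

Yes

(1) due by June 4, 2006 + 18 days = June 22, 2006; June 6, 2006 is within that limit.
(2) permitted from June 21, 2006 + 30 days = July 21, 2006 onward; done July 30, 2006, after the minimum wait.
(3) the permitted window runs from September 1, 2006 + 22 = September 23, 2006 to September 1, 2006 + 40 = October 11, 2006; done October 7, 2006, which is between those dates.
(4) due by November 2, 2006 + 60 days = January 1, 2007; December 18, 2006 is within that limit.
(5) the permitted window runs from January 8, 2007 + 21 = January 29, 2007 to January 8, 2007 + 41 = February 18, 2007; done February 10, 2007, which is between those dates.
(6) due by February 10, 2007 + 5 days = February 15, 2007; February 14, 2007 is within that limit.
(7) due by March 2, 2007 + 5 days = March 7, 2007; completed March 4, 2007, before the deadline.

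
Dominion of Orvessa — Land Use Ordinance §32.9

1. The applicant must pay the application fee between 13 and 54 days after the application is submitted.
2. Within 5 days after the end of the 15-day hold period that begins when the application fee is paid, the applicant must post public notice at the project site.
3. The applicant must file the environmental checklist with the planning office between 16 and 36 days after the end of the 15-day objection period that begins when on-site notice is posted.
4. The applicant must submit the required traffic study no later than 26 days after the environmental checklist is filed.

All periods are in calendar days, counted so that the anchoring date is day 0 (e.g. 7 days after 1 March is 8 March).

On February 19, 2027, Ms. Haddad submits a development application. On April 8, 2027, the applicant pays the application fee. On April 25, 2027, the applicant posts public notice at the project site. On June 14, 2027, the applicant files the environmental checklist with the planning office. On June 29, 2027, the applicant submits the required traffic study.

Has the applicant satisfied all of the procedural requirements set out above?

Yes

Step 1: the window is 13–54 days after February 19, 2027 (when the application is submitted), so March 4, 2027 through April 14, 2027; done April 8, 2027 — within the window.
Step 2: 5 days after April 23, 2027 (end of the 15-day hold period, which began when the application fee is paid on April 8, 2027) is April 28, 2027; completed April 25, 2027, before the deadline.
Step 3: the window is 16–36 days after May 10, 2027 (end of the 15-day objection period, which began when on-site notice is posted on April 25, 2027), so May 26, 2027 through June 15, 2027; done June 14, 2027, which is between those dates.
Step 4: 26 days after June 14, 2027 (when the environmental checklist is filed) is July 10, 2027; completed June 29, 2027, before the deadline.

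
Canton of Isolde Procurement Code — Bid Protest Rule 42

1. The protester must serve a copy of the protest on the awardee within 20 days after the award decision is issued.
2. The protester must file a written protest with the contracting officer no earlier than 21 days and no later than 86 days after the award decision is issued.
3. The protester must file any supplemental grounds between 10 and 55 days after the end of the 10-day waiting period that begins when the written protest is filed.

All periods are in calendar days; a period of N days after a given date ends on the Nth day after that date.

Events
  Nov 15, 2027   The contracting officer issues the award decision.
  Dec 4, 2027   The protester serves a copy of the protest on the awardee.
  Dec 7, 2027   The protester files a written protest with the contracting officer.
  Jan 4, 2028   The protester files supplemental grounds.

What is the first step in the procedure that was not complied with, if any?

Step 1 — counting 20 days from Nov 15, 2027 (when the award decision is issued) gives a deadline of Dec 5, 2027; Dec 4, 2027 is within that limit.
Step 2 — 21 and 86 days from Nov 15, 2027 (when the award decision is issued) are Dec 6, 2027 and Feb 9, 2028 respectively; done Dec 7, 2027 — within the window.
Step 3 — 10 and 55 days from Dec 17, 2027 (end of the 10-day waiting period, which began when the written protest is filed on Dec 7, 2027) are Dec 27, 2027 and Feb 10, 2028 respectively; Jan 4, 2028 falls inside that range.

None — every step was satisfied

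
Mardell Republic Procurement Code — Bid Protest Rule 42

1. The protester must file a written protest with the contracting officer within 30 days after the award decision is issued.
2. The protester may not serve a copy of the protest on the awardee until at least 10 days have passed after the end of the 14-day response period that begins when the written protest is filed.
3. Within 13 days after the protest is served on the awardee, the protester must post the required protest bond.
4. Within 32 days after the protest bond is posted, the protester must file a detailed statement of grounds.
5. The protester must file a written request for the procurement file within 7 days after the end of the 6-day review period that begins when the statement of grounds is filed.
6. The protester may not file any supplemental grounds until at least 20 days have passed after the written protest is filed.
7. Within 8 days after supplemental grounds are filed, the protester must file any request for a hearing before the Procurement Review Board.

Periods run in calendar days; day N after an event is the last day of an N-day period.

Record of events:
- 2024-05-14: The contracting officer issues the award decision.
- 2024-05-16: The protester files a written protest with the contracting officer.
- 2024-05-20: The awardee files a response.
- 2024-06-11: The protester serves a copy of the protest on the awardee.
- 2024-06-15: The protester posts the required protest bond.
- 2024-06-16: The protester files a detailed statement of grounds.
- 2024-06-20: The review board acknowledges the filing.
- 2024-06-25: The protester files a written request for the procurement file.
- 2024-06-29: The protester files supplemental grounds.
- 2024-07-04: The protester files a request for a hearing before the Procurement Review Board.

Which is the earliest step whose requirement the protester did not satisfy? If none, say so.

None — every step was satisfied

Step 1: 30 days after 2024-05-14 (when the award decision is issued) is 2024-06-13; done 2024-05-16 — timely.
Step 2: the earliest permitted date is 10 days after 2024-05-30 (end of the 14-day response period, which began when the written protest is filed on 2024-05-16), i.e. 2024-06-09; done 2024-06-11 — permitted.
Step 3: 13 days after 2024-06-11 (when the protest is served on the awardee) is 2024-06-24; 2024-06-15 is within that limit.
Step 4: 32 days after 2024-06-15 (when the protest bond is posted) is 2024-07-17; completed 2024-06-16, before the deadline.
Step 5: 7 days after 2024-06-22 (end of the 6-day review period, which began when the statement of grounds is filed on 2024-06-16) is 2024-06-29; completed 2024-06-25, before the deadline.
Step 6: the earliest permitted date is 20 days after 2024-05-16 (when the written protest is filed), i.e. 2024-06-05; done 2024-06-29, after the minimum wait.
Step 7: 8 days after 2024-06-29 (when supplemental grounds are filed) is 2024-07-07; completed 2024-07-04, before the deadline.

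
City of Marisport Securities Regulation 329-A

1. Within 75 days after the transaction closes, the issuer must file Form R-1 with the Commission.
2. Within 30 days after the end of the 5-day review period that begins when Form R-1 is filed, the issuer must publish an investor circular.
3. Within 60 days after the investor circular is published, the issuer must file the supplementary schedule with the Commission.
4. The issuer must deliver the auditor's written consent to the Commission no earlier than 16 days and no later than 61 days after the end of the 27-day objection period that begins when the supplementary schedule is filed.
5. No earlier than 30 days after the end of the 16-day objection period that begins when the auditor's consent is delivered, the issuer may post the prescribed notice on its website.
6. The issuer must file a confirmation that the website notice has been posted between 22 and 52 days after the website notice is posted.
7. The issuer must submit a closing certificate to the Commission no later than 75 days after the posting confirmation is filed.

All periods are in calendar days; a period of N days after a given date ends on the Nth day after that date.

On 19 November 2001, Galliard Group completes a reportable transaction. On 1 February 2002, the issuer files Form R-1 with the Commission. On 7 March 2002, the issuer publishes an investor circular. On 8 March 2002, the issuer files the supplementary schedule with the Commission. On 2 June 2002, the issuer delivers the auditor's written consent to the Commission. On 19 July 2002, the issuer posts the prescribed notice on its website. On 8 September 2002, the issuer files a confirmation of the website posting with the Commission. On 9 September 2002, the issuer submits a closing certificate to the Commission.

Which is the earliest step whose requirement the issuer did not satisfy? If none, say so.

(1) due by 19 November 2001 + 75 days = 2 February 2002; completed 1 February 2002, before the deadline.
(2) due by 6 February 2002 + 30 days = 8 March 2002; completed 7 March 2002, before the deadline.
(3) due by 7 March 2002 + 60 days = 6 May 2002; done 8 March 2002 — timely.
(4) the permitted window runs from 4 April 2002 + 16 = 20 April 2002 to 4 April 2002 + 61 = 4 June 2002; done 2 June 2002, which is between those dates.
(5) permitted from 18 June 2002 + 30 days = 18 July 2002 onward; done 19 July 2002 — permitted.
(6) the permitted window runs from 19 July 2002 + 22 = 10 August 2002 to 19 July 2002 + 52 = 9 September 2002; done 8 September 2002 — within the window.
(7) due by 8 September 2002 + 75 days = 22 November 2002; done 9 September 2002 — timely.

None — every step was satisfied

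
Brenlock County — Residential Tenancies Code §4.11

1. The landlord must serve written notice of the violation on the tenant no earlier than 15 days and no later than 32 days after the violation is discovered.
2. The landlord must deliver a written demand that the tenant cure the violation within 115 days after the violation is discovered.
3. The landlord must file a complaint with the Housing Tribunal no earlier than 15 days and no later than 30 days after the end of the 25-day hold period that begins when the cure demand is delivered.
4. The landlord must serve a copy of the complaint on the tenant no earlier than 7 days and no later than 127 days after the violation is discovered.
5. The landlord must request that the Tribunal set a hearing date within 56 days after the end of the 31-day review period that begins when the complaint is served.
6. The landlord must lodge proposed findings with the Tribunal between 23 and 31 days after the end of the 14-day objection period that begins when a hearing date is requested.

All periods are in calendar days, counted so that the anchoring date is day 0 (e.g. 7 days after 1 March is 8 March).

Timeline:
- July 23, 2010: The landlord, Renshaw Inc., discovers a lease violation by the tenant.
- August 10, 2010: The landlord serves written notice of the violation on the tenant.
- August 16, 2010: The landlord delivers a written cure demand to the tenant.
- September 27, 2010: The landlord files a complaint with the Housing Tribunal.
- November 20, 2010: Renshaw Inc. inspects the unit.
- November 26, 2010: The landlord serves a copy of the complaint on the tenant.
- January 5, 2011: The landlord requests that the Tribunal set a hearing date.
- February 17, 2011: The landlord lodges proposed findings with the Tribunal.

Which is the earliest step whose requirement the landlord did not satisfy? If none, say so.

None — every step was satisfied

Step 1 — 15 and 32 days from July 23, 2010 (when the violation is discovered) are August 7, 2010 and August 24, 2010 respectively; done August 10, 2010, which is between those dates.
Step 2 — counting 115 days from July 23, 2010 (when the violation is discovered) gives a deadline of November 15, 2010; done August 16, 2010 — timely.
Step 3 — 15 and 30 days from September 10, 2010 (end of the 25-day hold period, which began when the cure demand is delivered on August 16, 2010) are September 25, 2010 and October 10, 2010 respectively; done September 27, 2010 — within the window.
Step 4 — 7 and 127 days from July 23, 2010 (when the violation is discovered) are July 30, 2010 and November 27, 2010 respectively; done November 26, 2010, which is between those dates.
Step 5 — counting 56 days from December 27, 2010 (end of the 31-day review period, which began when the complaint is served on November 26, 2010) gives a deadline of February 21, 2011; completed January 5, 2011, before the deadline.
Step 6 — 23 and 31 days from January 19, 2011 (end of the 14-day objection period, which began when a hearing date is requested on January 5, 2011) are February 11, 2011 and February 19, 2011 respectively; done February 17, 2011, which is between those dates.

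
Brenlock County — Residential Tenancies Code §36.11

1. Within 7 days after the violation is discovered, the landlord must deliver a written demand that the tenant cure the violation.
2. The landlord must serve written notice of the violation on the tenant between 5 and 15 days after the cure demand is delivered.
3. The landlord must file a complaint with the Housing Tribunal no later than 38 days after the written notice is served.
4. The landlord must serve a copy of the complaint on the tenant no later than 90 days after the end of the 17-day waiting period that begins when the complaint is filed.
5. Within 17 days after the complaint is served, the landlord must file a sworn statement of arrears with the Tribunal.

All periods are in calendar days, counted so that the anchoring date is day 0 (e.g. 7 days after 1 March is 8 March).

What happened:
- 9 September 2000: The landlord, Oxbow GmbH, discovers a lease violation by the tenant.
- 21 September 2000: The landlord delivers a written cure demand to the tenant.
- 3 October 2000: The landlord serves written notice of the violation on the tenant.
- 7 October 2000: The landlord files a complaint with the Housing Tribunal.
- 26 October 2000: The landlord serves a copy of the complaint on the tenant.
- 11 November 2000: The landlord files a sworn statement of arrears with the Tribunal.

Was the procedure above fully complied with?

No

(1) due by 9 September 2000 + 7 days = 16 September 2000; 21 September 2000 misses that deadline by 5 days.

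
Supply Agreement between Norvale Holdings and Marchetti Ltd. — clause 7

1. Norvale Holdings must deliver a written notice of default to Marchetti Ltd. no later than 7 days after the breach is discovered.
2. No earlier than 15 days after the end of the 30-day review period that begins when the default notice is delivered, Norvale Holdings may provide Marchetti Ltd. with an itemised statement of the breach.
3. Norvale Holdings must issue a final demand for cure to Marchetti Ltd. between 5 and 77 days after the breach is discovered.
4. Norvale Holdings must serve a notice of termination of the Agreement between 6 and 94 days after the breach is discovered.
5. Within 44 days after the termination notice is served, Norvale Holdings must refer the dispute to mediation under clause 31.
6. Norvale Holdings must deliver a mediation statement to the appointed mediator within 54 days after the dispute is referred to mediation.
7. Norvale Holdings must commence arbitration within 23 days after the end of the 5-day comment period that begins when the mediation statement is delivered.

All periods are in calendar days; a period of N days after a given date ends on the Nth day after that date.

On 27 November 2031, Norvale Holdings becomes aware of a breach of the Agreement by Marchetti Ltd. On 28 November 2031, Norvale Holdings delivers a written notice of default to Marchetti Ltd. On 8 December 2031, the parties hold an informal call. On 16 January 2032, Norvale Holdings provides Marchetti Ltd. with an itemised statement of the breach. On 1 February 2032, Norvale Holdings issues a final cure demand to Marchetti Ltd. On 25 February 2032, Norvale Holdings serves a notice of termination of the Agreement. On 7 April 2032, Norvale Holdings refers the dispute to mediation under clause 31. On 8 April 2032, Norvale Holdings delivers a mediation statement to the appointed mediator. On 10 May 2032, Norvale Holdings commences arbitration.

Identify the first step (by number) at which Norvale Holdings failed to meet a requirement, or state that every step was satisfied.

Step 1 — counting 7 days from 27 November 2031 (when the breach is discovered) gives a deadline of 4 December 2031; completed 28 November 2031, before the deadline.
Step 2 — must wait 15 days from 28 December 2031 (end of the 30-day review period, which began when the default notice is delivered on 28 November 2031), so not before 12 January 2032; 16 January 2032 is on or after that date.
Step 3 — 5 and 77 days from 27 November 2031 (when the breach is discovered) are 2 December 2031 and 12 February 2032 respectively; done 1 February 2032, which is between those dates.
Step 4 — 6 and 94 days from 27 November 2031 (when the breach is discovered) are 3 December 2031 and 29 February 2032 respectively; 25 February 2032 falls inside that range.
Step 5 — counting 44 days from 25 February 2032 (when the termination notice is served) gives a deadline of 9 April 2032; 7 April 2032 is within that limit.
Step 6 — counting 54 days from 7 April 2032 (when the dispute is referred to mediation) gives a deadline of 31 May 2032; completed 8 April 2032, before the deadline.
Step 7 — counting 23 days from 13 April 2032 (end of the 5-day comment period, which began when the mediation statement is delivered on 8 April 2032) gives a deadline of 6 May 2032; 10 May 2032 misses that deadline by 4 days.

Step 7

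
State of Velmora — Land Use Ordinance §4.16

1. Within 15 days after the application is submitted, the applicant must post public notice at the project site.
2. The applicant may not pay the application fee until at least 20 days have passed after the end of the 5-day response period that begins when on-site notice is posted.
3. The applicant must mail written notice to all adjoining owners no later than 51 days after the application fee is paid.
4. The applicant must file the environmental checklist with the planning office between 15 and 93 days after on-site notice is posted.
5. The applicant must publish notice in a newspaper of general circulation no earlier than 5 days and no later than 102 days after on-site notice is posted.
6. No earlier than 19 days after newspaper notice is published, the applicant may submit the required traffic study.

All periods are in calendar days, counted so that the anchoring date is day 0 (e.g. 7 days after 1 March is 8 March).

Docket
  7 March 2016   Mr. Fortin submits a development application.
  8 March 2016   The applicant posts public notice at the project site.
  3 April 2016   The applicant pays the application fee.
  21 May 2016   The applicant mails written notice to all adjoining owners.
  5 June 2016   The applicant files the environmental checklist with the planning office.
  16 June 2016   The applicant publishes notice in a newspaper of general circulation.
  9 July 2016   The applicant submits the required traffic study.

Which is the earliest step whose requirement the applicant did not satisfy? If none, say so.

None — every step was satisfied

(1) due by 7 March 2016 + 15 days = 22 March 2016; 8 March 2016 is within that limit.
(2) permitted from 13 March 2016 + 20 days = 2 April 2016 onward; 3 April 2016 is on or after that date.
(3) due by 3 April 2016 + 51 days = 24 May 2016; completed 21 May 2016, before the deadline.
(4) the permitted window runs from 8 March 2016 + 15 = 23 March 2016 to 8 March 2016 + 93 = 9 June 2016; 5 June 2016 falls inside that range.
(5) the permitted window runs from 8 March 2016 + 5 = 13 March 2016 to 8 March 2016 + 102 = 18 June 2016; done 16 June 2016 — within the window.
(6) permitted from 16 June 2016 + 19 days = 5 July 2016 onward; 9 July 2016 is on or after that date.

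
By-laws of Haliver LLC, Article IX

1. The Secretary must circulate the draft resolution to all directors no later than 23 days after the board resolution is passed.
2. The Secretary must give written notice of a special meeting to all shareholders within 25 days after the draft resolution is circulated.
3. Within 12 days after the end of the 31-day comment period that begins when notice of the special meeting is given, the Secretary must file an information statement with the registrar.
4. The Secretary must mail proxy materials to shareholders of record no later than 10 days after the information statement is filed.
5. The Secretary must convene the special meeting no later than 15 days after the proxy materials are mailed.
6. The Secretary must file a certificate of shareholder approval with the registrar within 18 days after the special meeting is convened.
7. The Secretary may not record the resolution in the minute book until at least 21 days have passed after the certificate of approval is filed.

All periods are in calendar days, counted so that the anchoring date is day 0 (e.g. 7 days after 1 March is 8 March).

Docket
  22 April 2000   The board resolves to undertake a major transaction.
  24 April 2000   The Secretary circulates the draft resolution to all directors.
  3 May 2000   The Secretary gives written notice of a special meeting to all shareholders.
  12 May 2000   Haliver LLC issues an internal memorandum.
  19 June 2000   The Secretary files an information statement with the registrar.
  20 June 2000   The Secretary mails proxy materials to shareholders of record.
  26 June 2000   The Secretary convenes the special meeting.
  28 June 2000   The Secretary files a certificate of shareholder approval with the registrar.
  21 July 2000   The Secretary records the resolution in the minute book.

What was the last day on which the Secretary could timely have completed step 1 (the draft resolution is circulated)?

Step 1 runs from 22 April 2000, when the board resolution is passed. 23 days after 22 April 2000 is 15 May 2000.

15 May 2000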